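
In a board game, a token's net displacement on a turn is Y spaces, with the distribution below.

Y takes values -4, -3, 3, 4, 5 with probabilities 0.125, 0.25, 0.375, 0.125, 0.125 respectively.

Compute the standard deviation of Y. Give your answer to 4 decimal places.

3.4278

E[Y] = (-4)(0.125) + (-3)(0.25) + (3)(0.375) + (4)(0.125) + (5)(0.125) = 1
E[Y²] = (-4)²(0.125) + (-3)²(0.25) + (3)²(0.375) + (4)²(0.125) + (5)²(0.125) = 12.75
V(Y) = E[Y²] − (E[Y])² = 12.75 − (1)² = 11.75
SD(Y) = √11.75 ≈ 3.4278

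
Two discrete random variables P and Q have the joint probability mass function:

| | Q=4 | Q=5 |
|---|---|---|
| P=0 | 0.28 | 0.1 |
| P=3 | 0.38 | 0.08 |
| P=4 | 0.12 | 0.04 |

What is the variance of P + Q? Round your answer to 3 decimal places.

2.702

E[P] = 2.02,  E[Q] = 4.22,  E[PQ] = 8.48
Var(P) = 6.7 − (2.02)² = 2.6196;  Var(Q) = 17.98 − (4.22)² = 0.1716
cov(P,Q) = 8.48 − (2.02)(4.22) = -0.0444
Var(P + Q) = (1)²·2.6196 + (1)²·0.1716 + 2·(1)·(1)·-0.0444 = 2.7024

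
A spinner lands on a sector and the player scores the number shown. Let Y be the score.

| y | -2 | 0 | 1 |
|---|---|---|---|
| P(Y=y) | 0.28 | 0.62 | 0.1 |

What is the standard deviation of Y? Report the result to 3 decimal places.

1.004

E[Y] = (-2)(0.28) + (0)(0.62) + (1)(0.1) = -0.46
E[Y²] = (-2)²(0.28) + (0)²(0.62) + (1)²(0.1) = 1.22
var(Y) = E[Y²] − (E[Y])² = 1.22 − (-0.46)² = 1.0084
sd(Y) = √1.0084 ≈ 1.004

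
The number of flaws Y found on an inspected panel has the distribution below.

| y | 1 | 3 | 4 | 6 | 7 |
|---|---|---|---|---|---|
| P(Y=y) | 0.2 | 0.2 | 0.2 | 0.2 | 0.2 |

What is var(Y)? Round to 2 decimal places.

E[Y] = (1)(0.2) + (3)(0.2) + (4)(0.2) + (6)(0.2) + (7)(0.2) = 4.2
E[Y²] = (1)²(0.2) + (3)²(0.2) + (4)²(0.2) + (6)²(0.2) + (7)²(0.2) = 22.2
var(Y) = E[Y²] − (E[Y])² = 22.2 − (4.2)² = 4.56

4.56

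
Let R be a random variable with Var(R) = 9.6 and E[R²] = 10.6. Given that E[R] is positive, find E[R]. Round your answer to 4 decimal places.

(E[R])² = E[R²] − Var(R) = 10.6 − 9.6 = 1
E[R] = √1 = 1

1.0000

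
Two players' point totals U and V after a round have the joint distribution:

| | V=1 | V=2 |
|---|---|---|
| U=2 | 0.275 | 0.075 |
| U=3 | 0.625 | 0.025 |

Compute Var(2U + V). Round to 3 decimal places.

0.840

E[U] = 2.65,  E[V] = 1.1,  E[UV] = 2.875
Var(U) = 7.25 − (2.65)² = 0.2275;  Var(V) = 1.3 − (1.1)² = 0.09
Cov(U,V) = 2.875 − (2.65)(1.1) = -0.04
Var(2U + V) = (2)²·0.2275 + (1)²·0.09 + 2·(2)·(1)·-0.04 = 0.84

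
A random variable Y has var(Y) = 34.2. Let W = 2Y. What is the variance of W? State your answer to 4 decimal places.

136.8000

var(2Y) = (2)²·var(Y) = 4·34.2 = 136.8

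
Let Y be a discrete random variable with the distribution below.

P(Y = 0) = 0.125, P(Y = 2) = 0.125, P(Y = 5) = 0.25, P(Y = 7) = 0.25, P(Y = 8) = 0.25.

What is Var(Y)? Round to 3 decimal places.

E[Y] = (0)(0.125) + (2)(0.125) + (5)(0.25) + (7)(0.25) + (8)(0.25) = 5.25
E[Y²] = (0)²(0.125) + (2)²(0.125) + (5)²(0.25) + (7)²(0.25) + (8)²(0.25) = 35
Var(Y) = E[Y²] − (E[Y])² = 35 − (5.25)² = 7.4375

7.438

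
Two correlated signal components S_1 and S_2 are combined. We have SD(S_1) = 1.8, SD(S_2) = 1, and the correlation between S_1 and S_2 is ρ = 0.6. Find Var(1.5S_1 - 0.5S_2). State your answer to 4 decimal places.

Var(S_1) = (1.8)² = 3.24;  Var(S_2) = (1)² = 1
Cov(S_1,S_2) = ρ·SD(S_1)·SD(S_2) = 0.6·1.8·1 = 1.08
Var(1.5S_1 - 0.5S_2) = (1.5)²·Var(S_1) + (-0.5)²·Var(S_2) + 2·(1.5)·(-0.5)·Cov(S_1,S_2)
= 2.25·3.24 + 0.25·1 + -1.5·1.08 = 5.92

5.9200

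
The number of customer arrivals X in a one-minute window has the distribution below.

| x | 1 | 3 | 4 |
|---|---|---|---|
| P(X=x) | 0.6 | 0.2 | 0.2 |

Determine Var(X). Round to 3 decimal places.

E[X] = (1)(0.6) + (3)(0.2) + (4)(0.2) = 2
E[X²] = (1)²(0.6) + (3)²(0.2) + (4)²(0.2) = 5.6
Var(X) = E[X²] − (E[X])² = 5.6 − (2)² = 1.6

1.600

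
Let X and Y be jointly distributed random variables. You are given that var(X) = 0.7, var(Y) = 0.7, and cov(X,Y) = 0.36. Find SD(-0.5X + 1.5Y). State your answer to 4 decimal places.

1.1000

var(-0.5X + 1.5Y) = (-0.5)²·var(X) + (1.5)²·var(Y) + 2·(-0.5)·(1.5)·cov(X,Y)
= 0.25·0.7 + 2.25·0.7 + -1.5·0.36 = 1.21
SD(-0.5X + 1.5Y) = √1.21 ≈ 1.1000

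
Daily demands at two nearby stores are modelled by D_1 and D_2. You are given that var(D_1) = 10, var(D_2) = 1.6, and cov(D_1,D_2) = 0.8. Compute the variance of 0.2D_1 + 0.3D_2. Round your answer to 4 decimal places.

0.6400

var(0.2D_1 + 0.3D_2) = (0.2)²·var(D_1) + (0.3)²·var(D_2) + 2·(0.2)·(0.3)·cov(D_1,D_2)
= 0.04·10 + 0.09·1.6 + 0.12·0.8 = 0.64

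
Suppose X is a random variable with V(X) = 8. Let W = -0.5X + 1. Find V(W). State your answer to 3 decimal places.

2.000

V(-0.5X + 1) = (-0.5)²·V(X) = 0.25·8 = 2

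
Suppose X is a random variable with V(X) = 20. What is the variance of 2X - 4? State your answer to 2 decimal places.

80.00

V(2X - 4) = (2)²·V(X) = 4·20 = 80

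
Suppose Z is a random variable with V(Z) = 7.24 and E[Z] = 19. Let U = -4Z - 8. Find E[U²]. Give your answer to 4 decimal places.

E[-4Z - 8] = -4·19 − 8 = -84
V(-4Z - 8) = (-4)²·7.24 = 115.84
E[U²] = V(U) + (E[U])² = 115.84 + (-84)² = 7171.84

7171.8400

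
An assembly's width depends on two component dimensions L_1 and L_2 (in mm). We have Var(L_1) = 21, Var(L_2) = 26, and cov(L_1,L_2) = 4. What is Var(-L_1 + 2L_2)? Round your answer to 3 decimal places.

Var(-L_1 + 2L_2) = (-1)²·Var(L_1) + (2)²·Var(L_2) + 2·(-1)·(2)·cov(L_1,L_2)
= 1·21 + 4·26 + -4·4 = 109

109.000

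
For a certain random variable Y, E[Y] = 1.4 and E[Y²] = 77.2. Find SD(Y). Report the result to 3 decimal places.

8.674

Var(Y) = 77.2 − (1.4)² = 75.24
SD(Y) = √75.24 ≈ 8.674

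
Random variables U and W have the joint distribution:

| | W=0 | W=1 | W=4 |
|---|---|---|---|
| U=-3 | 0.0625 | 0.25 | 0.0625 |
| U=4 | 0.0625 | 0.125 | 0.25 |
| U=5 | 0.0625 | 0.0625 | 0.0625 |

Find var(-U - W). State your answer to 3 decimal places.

E[U] = 1.5625,  E[W] = 1.9375,  E[UW] = 4.5625
var(U) = 15.0625 − (1.5625)² = 12.62109375;  var(W) = 6.4375 − (1.9375)² = 2.68359375
Cov(U,W) = 4.5625 − (1.5625)(1.9375) = 1.53515625
var(-U - W) = (-1)²·12.62109375 + (-1)²·2.68359375 + 2·(-1)·(-1)·1.53515625 = 18.375

18.375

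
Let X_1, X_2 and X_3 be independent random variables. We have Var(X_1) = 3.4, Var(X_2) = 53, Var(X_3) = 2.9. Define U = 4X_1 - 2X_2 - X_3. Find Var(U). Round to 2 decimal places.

269.30

By independence, Var(U) = (4)²Var(X_1) + (-2)²Var(X_2) + (-1)²Var(X_3)
= (4)²·3.4 + (-2)²·53 + (-1)²·2.9 = 269.3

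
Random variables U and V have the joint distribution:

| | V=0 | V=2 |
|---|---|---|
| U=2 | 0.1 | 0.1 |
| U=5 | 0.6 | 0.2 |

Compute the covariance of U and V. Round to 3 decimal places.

E[U] = 4.4,  E[V] = 0.6
E[UV] = 2.4
Cov(U,V) = E[UV] − E[U]E[V] = 2.4 − (4.4)(0.6) = -0.24

-0.240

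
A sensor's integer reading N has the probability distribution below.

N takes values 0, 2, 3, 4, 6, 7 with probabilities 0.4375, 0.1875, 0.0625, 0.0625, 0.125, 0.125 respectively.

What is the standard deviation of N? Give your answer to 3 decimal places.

2.645

E[N] = (0)(0.4375) + (2)(0.1875) + (3)(0.0625) + (4)(0.0625) + (6)(0.125) + (7)(0.125) = 2.4375
E[N²] = (0)²(0.4375) + (2)²(0.1875) + (3)²(0.0625) + (4)²(0.0625) + (6)²(0.125) + (7)²(0.125) = 12.9375
V(N) = E[N²] − (E[N])² = 12.9375 − (2.4375)² = 6.99609375
SD(N) = √6.99609375 ≈ 2.645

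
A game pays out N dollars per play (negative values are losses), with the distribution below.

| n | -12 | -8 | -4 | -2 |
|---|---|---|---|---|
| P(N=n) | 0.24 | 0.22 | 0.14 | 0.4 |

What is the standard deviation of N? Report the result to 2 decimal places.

4.06

E[N] = (-12)(0.24) + (-8)(0.22) + (-4)(0.14) + (-2)(0.4) = -6
E[N²] = (-12)²(0.24) + (-8)²(0.22) + (-4)²(0.14) + (-2)²(0.4) = 52.48
Var(N) = E[N²] − (E[N])² = 52.48 − (-6)² = 16.48
sd(N) = √16.48 ≈ 4.06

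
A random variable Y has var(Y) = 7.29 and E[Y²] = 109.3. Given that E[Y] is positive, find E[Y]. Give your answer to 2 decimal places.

10.10

(E[Y])² = E[Y²] − var(Y) = 109.3 − 7.29 = 102.01
E[Y] = √102.01 = 10.1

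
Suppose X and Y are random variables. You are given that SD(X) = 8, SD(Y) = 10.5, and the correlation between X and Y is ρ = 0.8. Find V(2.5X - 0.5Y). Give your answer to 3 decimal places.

V(X) = (8)² = 64;  V(Y) = (10.5)² = 110.25
cov(X,Y) = ρ·SD(X)·SD(Y) = 0.8·8·10.5 = 67.2
V(2.5X - 0.5Y) = (2.5)²·V(X) + (-0.5)²·V(Y) + 2·(2.5)·(-0.5)·cov(X,Y)
= 6.25·64 + 0.25·110.25 + -2.5·67.2 = 259.5625

259.563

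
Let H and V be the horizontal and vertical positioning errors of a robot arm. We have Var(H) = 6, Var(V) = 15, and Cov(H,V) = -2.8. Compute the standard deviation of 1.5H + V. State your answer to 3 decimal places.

4.483

Var(1.5H + V) = (1.5)²·Var(H) + (1)²·Var(V) + 2·(1.5)·(1)·Cov(H,V)
= 2.25·6 + 1·15 + 3·-2.8 = 20.1
SD(1.5H + V) = √20.1 ≈ 4.483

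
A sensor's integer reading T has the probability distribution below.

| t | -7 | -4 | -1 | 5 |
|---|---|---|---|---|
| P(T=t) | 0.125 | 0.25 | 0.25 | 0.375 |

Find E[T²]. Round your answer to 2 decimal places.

19.75

E[T²] = (-7)²(0.125) + (-4)²(0.25) + (-1)²(0.25) + (5)²(0.375) = 19.75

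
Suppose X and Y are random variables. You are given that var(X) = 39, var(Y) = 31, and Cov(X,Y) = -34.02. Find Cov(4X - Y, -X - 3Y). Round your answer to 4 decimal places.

311.2200

Cov(4X - Y, -X - 3Y) = (4)(-1)var(X) + (-1)(-3)var(Y) + [(4)(-3) + (-1)(-1)]Cov(X,Y)
= -4·39 + 3·31 + -11·-34.02 = 311.22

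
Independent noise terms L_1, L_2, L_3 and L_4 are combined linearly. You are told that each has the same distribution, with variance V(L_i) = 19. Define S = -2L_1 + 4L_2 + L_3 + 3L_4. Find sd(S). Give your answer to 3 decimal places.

23.875

By independence, V(S) = (-2)²V(L_1) + (4)²V(L_2) + (1)²V(L_3) + (3)²V(L_4)
= (-2)²·19 + (4)²·19 + (1)²·19 + (3)²·19 = 570
sd(S) = √570 ≈ 23.875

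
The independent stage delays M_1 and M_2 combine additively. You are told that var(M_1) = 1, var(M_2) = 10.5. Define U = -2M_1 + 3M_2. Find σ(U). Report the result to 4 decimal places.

By independence, var(U) = (-2)²var(M_1) + (3)²var(M_2)
= (-2)²·1 + (3)²·10.5 = 98.5
σ(U) = √98.5 ≈ 9.9247

9.9247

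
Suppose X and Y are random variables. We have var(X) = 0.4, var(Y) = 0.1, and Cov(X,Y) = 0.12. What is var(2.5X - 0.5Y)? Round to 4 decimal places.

var(2.5X - 0.5Y) = (2.5)²·var(X) + (-0.5)²·var(Y) + 2·(2.5)·(-0.5)·Cov(X,Y)
= 6.25·0.4 + 0.25·0.1 + -2.5·0.12 = 2.225

2.2250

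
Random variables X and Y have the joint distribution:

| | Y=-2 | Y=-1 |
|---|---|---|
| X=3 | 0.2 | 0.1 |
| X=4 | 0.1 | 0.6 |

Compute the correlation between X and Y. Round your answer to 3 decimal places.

0.524

E[X] = 3.7,  E[Y] = -1.3
E[XY] = -4.7
Cov(X,Y) = E[XY] − E[X]E[Y] = -4.7 − (3.7)(-1.3) = 0.11
Var(X) = 0.21,  Var(Y) = 0.21
ρ = 0.11 / √(0.21·0.21) ≈ 0.524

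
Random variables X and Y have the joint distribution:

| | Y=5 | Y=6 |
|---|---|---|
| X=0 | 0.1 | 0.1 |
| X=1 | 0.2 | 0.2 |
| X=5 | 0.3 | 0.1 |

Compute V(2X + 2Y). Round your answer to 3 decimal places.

17.440

E[X] = 2.4,  E[Y] = 5.4,  E[XY] = 12.7
V(X) = 10.4 − (2.4)² = 4.64;  V(Y) = 29.4 − (5.4)² = 0.24
cov(X,Y) = 12.7 − (2.4)(5.4) = -0.26
V(2X + 2Y) = (2)²·4.64 + (2)²·0.24 + 2·(2)·(2)·-0.26 = 17.44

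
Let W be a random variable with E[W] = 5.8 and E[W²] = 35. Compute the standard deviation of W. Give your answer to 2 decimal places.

Var(W) = 35 − (5.8)² = 1.36
SD(W) = √1.36 ≈ 1.17

1.17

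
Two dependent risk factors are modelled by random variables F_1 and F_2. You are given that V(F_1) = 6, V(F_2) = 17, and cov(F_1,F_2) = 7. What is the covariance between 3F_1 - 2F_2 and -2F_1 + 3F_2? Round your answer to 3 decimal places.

-47.000

cov(3F_1 - 2F_2, -2F_1 + 3F_2) = (3)(-2)V(F_1) + (-2)(3)V(F_2) + [(3)(3) + (-2)(-2)]cov(F_1,F_2)
= -6·6 + -6·17 + 13·7 = -47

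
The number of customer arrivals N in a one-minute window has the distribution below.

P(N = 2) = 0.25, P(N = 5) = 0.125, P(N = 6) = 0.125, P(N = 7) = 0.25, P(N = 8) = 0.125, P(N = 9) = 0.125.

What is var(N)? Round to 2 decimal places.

E[N] = (2)(0.25) + (5)(0.125) + (6)(0.125) + (7)(0.25) + (8)(0.125) + (9)(0.125) = 5.75
E[N²] = (2)²(0.25) + (5)²(0.125) + (6)²(0.125) + (7)²(0.25) + (8)²(0.125) + (9)²(0.125) = 39
var(N) = E[N²] − (E[N])² = 39 − (5.75)² = 5.9375

5.94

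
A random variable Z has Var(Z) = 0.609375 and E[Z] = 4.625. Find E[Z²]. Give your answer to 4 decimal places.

E[Z²] = Var(Z) + (E[Z])² = 0.609375 + (4.625)² = 22

22.0000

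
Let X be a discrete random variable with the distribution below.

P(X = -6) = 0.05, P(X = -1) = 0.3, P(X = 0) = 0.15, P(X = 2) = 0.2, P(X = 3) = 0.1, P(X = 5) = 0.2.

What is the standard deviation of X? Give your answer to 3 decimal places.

E[X] = (-6)(0.05) + (-1)(0.3) + (0)(0.15) + (2)(0.2) + (3)(0.1) + (5)(0.2) = 1.1
E[X²] = (-6)²(0.05) + (-1)²(0.3) + (0)²(0.15) + (2)²(0.2) + (3)²(0.1) + (5)²(0.2) = 8.8
var(X) = E[X²] − (E[X])² = 8.8 − (1.1)² = 7.59
sd(X) = √7.59 ≈ 2.755

2.755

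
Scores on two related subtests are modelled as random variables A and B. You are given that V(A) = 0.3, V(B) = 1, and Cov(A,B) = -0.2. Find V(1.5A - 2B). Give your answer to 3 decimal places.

5.875

V(1.5A - 2B) = (1.5)²·V(A) + (-2)²·V(B) + 2·(1.5)·(-2)·Cov(A,B)
= 2.25·0.3 + 4·1 + -6·-0.2 = 5.875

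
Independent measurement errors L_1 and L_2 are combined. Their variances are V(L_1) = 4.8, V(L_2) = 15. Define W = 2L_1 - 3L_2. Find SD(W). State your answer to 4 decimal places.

12.4177

By independence, V(W) = (2)²V(L_1) + (-3)²V(L_2)
= (2)²·4.8 + (-3)²·15 = 154.2
SD(W) = √154.2 ≈ 12.4177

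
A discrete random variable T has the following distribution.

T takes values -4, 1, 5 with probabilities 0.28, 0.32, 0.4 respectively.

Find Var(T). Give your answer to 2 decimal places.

13.36

E[T] = (-4)(0.28) + (1)(0.32) + (5)(0.4) = 1.2
E[T²] = (-4)²(0.28) + (1)²(0.32) + (5)²(0.4) = 14.8
Var(T) = E[T²] − (E[T])² = 14.8 − (1.2)² = 13.36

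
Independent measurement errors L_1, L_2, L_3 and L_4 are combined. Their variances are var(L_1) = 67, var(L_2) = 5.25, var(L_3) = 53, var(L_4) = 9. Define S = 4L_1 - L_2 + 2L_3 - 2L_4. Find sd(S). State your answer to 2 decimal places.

By independence, var(S) = (4)²var(L_1) + (-1)²var(L_2) + (2)²var(L_3) + (-2)²var(L_4)
= (4)²·67 + (-1)²·5.25 + (2)²·53 + (-2)²·9 = 1325.25
sd(S) = √1325.25 ≈ 36.40

36.40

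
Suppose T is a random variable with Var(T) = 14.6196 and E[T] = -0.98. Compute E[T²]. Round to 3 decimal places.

15.580

E[T²] = Var(T) + (E[T])² = 14.6196 + (-0.98)² = 15.58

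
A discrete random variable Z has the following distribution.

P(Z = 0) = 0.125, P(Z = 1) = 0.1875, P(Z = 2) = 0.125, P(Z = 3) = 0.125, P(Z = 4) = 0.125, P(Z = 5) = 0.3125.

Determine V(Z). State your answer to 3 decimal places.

3.359

E[Z] = (0)(0.125) + (1)(0.1875) + (2)(0.125) + (3)(0.125) + (4)(0.125) + (5)(0.3125) = 2.875
E[Z²] = (0)²(0.125) + (1)²(0.1875) + (2)²(0.125) + (3)²(0.125) + (4)²(0.125) + (5)²(0.3125) = 11.625
V(Z) = E[Z²] − (E[Z])² = 11.625 − (2.875)² = 3.359375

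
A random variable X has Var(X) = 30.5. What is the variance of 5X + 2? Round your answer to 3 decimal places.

762.500

Var(5X + 2) = (5)²·Var(X) = 25·30.5 = 762.5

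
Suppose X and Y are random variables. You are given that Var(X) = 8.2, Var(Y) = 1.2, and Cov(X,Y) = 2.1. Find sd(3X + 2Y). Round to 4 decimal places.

Var(3X + 2Y) = (3)²·Var(X) + (2)²·Var(Y) + 2·(3)·(2)·Cov(X,Y)
= 9·8.2 + 4·1.2 + 12·2.1 = 103.8
sd(3X + 2Y) = √103.8 ≈ 10.1882

10.1882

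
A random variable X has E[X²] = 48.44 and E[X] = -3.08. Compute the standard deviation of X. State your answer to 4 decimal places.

6.2413

Var(X) = 48.44 − (-3.08)² = 38.9536
SD(X) = √38.9536 ≈ 6.2413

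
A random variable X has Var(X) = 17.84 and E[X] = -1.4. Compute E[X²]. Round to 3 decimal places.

19.800

E[X²] = Var(X) + (E[X])² = 17.84 + (-1.4)² = 19.8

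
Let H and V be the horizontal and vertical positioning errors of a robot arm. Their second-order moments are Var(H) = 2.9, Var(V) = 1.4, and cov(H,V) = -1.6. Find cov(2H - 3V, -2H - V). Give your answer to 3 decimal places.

cov(2H - 3V, -2H - V) = (2)(-2)Var(H) + (-3)(-1)Var(V) + [(2)(-1) + (-3)(-2)]cov(H,V)
= -4·2.9 + 3·1.4 + 4·-1.6 = -13.8

-13.800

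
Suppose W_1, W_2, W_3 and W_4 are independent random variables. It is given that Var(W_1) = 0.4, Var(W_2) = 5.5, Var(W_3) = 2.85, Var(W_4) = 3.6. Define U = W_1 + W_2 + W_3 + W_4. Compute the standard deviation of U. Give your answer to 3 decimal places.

3.514

By independence, Var(U) = (1)²Var(W_1) + (1)²Var(W_2) + (1)²Var(W_3) + (1)²Var(W_4)
= (1)²·0.4 + (1)²·5.5 + (1)²·2.85 + (1)²·3.6 = 12.35
SD(U) = √12.35 ≈ 3.514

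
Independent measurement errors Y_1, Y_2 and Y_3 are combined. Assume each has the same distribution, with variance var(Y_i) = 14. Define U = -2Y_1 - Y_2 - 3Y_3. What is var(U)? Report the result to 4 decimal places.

196.0000

By independence, var(U) = (-2)²var(Y_1) + (-1)²var(Y_2) + (-3)²var(Y_3)
= (-2)²·14 + (-1)²·14 + (-3)²·14 = 196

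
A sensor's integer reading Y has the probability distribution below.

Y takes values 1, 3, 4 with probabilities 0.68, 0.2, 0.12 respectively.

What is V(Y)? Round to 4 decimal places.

E[Y] = (1)(0.68) + (3)(0.2) + (4)(0.12) = 1.76
E[Y²] = (1)²(0.68) + (3)²(0.2) + (4)²(0.12) = 4.4
V(Y) = E[Y²] − (E[Y])² = 4.4 − (1.76)² = 1.3024

1.3024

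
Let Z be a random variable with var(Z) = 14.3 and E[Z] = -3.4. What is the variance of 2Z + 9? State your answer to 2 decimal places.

var(2Z + 9) = (2)²·var(Z) = 4·14.3 = 57.2

57.20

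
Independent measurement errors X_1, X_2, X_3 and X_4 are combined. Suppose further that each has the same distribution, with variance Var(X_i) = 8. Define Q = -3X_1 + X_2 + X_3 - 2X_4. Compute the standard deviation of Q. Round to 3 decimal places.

10.954

By independence, Var(Q) = (-3)²Var(X_1) + (1)²Var(X_2) + (1)²Var(X_3) + (-2)²Var(X_4)
= (-3)²·8 + (1)²·8 + (1)²·8 + (-2)²·8 = 120
sd(Q) = √120 ≈ 10.954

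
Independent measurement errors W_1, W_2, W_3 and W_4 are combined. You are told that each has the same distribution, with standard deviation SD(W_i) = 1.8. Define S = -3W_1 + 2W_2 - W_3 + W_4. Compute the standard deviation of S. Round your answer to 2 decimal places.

6.97

var(W_i) = (1.8)² = 3.24
By independence, var(S) = (-3)²var(W_1) + (2)²var(W_2) + (-1)²var(W_3) + (1)²var(W_4)
= (-3)²·3.24 + (2)²·3.24 + (-1)²·3.24 + (1)²·3.24 = 48.6
SD(S) = √48.6 ≈ 6.97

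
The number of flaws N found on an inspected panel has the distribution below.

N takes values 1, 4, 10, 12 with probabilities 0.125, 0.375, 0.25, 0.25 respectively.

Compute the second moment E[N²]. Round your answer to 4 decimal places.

E[N²] = (1)²(0.125) + (4)²(0.375) + (10)²(0.25) + (12)²(0.25) = 67.125

67.1250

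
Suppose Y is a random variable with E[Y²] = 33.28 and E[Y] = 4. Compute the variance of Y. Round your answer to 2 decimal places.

V(Y) = 33.28 − (4)² = 17.28

17.28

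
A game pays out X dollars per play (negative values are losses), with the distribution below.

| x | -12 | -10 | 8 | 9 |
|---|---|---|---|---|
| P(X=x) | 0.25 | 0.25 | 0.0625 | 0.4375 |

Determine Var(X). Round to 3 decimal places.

99.309

E[X] = (-12)(0.25) + (-10)(0.25) + (8)(0.0625) + (9)(0.4375) = -1.0625
E[X²] = (-12)²(0.25) + (-10)²(0.25) + (8)²(0.0625) + (9)²(0.4375) = 100.4375
Var(X) = E[X²] − (E[X])² = 100.4375 − (-1.0625)² = 99.30859375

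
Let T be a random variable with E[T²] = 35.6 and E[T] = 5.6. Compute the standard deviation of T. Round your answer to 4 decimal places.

var(T) = 35.6 − (5.6)² = 4.24
sd(T) = √4.24 ≈ 2.0591

2.0591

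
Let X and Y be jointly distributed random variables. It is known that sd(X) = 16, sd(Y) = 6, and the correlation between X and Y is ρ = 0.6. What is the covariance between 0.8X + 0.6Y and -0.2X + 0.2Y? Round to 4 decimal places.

-34.3360

var(X) = (16)² = 256;  var(Y) = (6)² = 36
Cov(X,Y) = ρ·sd(X)·sd(Y) = 0.6·16·6 = 57.6
Cov(0.8X + 0.6Y, -0.2X + 0.2Y) = (0.8)(-0.2)var(X) + (0.6)(0.2)var(Y) + [(0.8)(0.2) + (0.6)(-0.2)]Cov(X,Y)
= -0.16·256 + 0.12·36 + 0.04·57.6 = -34.336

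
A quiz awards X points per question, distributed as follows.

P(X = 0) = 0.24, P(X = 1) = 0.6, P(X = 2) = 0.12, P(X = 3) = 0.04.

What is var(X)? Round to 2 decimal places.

0.52

E[X] = (0)(0.24) + (1)(0.6) + (2)(0.12) + (3)(0.04) = 0.96
E[X²] = (0)²(0.24) + (1)²(0.6) + (2)²(0.12) + (3)²(0.04) = 1.44
var(X) = E[X²] − (E[X])² = 1.44 − (0.96)² = 0.5184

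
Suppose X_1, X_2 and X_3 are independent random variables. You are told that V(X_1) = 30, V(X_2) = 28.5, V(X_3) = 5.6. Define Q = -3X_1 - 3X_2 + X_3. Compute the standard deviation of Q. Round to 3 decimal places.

By independence, V(Q) = (-3)²V(X_1) + (-3)²V(X_2) + (1)²V(X_3)
= (-3)²·30 + (-3)²·28.5 + (1)²·5.6 = 532.1
sd(Q) = √532.1 ≈ 23.067

23.067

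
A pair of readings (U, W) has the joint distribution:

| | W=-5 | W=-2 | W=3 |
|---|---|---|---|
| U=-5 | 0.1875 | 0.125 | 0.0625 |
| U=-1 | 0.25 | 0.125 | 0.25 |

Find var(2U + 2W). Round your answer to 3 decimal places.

72.750

E[U] = -2.5,  E[W] = -1.75,  E[UW] = 5.75
var(U) = 10 − (-2.5)² = 3.75;  var(W) = 14.75 − (-1.75)² = 11.6875
cov(U,W) = 5.75 − (-2.5)(-1.75) = 1.375
var(2U + 2W) = (2)²·3.75 + (2)²·11.6875 + 2·(2)·(2)·1.375 = 72.75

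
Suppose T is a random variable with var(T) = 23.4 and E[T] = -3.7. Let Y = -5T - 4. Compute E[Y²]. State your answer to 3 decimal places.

795.250

E[-5T - 4] = -5·-3.7 − 4 = 14.5
var(-5T - 4) = (-5)²·23.4 = 585
E[Y²] = var(Y) + (E[Y])² = 585 + (14.5)² = 795.25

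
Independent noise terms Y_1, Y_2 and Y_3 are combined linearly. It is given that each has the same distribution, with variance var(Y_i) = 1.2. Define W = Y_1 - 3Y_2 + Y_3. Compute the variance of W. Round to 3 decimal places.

By independence, var(W) = (1)²var(Y_1) + (-3)²var(Y_2) + (1)²var(Y_3)
= (1)²·1.2 + (-3)²·1.2 + (1)²·1.2 = 13.2

13.200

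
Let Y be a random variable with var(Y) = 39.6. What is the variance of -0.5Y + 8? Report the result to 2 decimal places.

9.90

var(-0.5Y + 8) = (-0.5)²·var(Y) = 0.25·39.6 = 9.9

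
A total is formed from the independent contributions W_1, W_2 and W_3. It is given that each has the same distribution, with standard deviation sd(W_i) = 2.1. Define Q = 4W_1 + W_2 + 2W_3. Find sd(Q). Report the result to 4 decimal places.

V(W_i) = (2.1)² = 4.41
By independence, V(Q) = (4)²V(W_1) + (1)²V(W_2) + (2)²V(W_3)
= (4)²·4.41 + (1)²·4.41 + (2)²·4.41 = 92.61
sd(Q) = √92.61 ≈ 9.6234

9.6234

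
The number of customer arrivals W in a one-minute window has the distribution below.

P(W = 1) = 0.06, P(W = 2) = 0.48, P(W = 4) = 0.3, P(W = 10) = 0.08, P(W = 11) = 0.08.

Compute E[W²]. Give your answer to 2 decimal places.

24.46

E[W²] = (1)²(0.06) + (2)²(0.48) + (4)²(0.3) + (10)²(0.08) + (11)²(0.08) = 24.46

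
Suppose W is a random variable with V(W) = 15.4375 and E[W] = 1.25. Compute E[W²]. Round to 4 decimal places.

E[W²] = V(W) + (E[W])² = 15.4375 + (1.25)² = 17

17.0000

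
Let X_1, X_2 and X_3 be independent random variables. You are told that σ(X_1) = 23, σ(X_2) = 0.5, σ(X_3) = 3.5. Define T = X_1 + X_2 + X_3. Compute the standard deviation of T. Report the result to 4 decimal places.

23.2702

V(X_1) = 529, V(X_2) = 0.25, V(X_3) = 12.25
By independence, V(T) = (1)²V(X_1) + (1)²V(X_2) + (1)²V(X_3)
= (1)²·529 + (1)²·0.25 + (1)²·12.25 = 541.5
σ(T) = √541.5 ≈ 23.2702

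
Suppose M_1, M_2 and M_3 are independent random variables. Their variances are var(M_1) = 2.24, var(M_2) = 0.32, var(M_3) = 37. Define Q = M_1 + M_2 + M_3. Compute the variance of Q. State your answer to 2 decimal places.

39.56

By independence, var(Q) = (1)²var(M_1) + (1)²var(M_2) + (1)²var(M_3)
= (1)²·2.24 + (1)²·0.32 + (1)²·37 = 39.56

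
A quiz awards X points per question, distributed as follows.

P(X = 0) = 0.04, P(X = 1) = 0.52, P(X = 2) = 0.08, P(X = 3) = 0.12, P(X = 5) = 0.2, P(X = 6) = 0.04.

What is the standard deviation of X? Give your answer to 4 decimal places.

1.7781

E[X] = (0)(0.04) + (1)(0.52) + (2)(0.08) + (3)(0.12) + (5)(0.2) + (6)(0.04) = 2.28
E[X²] = (0)²(0.04) + (1)²(0.52) + (2)²(0.08) + (3)²(0.12) + (5)²(0.2) + (6)²(0.04) = 8.36
var(X) = E[X²] − (E[X])² = 8.36 − (2.28)² = 3.1616
SD(X) = √3.1616 ≈ 1.7781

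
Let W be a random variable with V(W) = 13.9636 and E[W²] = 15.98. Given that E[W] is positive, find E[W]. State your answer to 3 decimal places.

1.420

(E[W])² = E[W²] − V(W) = 15.98 − 13.9636 = 2.0164
E[W] = √2.0164 = 1.42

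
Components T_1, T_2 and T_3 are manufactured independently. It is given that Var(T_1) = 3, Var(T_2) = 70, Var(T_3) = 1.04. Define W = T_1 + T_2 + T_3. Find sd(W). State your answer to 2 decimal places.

8.60

By independence, Var(W) = (1)²Var(T_1) + (1)²Var(T_2) + (1)²Var(T_3)
= (1)²·3 + (1)²·70 + (1)²·1.04 = 74.04
sd(W) = √74.04 ≈ 8.60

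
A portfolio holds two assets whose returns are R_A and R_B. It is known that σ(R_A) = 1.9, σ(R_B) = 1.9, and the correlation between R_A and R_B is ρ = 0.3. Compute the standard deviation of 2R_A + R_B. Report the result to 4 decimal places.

4.7310

Var(R_A) = (1.9)² = 3.61;  Var(R_B) = (1.9)² = 3.61
cov(R_A,R_B) = ρ·σ(R_A)·σ(R_B) = 0.3·1.9·1.9 = 1.083
Var(2R_A + R_B) = (2)²·Var(R_A) + (1)²·Var(R_B) + 2·(2)·(1)·cov(R_A,R_B)
= 4·3.61 + 1·3.61 + 4·1.083 = 22.382
σ(2R_A + R_B) = √22.382 ≈ 4.7310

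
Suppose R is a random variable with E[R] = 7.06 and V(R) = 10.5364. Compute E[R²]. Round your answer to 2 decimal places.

60.38

E[R²] = V(R) + (E[R])² = 10.5364 + (7.06)² = 60.38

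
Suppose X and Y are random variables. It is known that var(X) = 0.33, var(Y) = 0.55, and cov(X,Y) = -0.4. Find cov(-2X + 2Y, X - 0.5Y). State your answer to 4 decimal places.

cov(-2X + 2Y, X - 0.5Y) = (-2)(1)var(X) + (2)(-0.5)var(Y) + [(-2)(-0.5) + (2)(1)]cov(X,Y)
= -2·0.33 + -1·0.55 + 3·-0.4 = -2.41

-2.4100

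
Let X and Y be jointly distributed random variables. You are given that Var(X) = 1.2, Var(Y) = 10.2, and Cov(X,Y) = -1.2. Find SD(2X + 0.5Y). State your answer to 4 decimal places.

Var(2X + 0.5Y) = (2)²·Var(X) + (0.5)²·Var(Y) + 2·(2)·(0.5)·Cov(X,Y)
= 4·1.2 + 0.25·10.2 + 2·-1.2 = 4.95
SD(2X + 0.5Y) = √4.95 ≈ 2.2249

2.2249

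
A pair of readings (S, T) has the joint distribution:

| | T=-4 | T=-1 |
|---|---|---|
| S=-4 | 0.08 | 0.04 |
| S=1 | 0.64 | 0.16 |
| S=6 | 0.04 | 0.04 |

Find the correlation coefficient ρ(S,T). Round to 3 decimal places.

E[S] = 0.8,  E[T] = -3.28
E[ST] = -2.48
cov(S,T) = E[ST] − E[S]E[T] = -2.48 − (0.8)(-3.28) = 0.144
Var(S) = 4.96,  Var(T) = 1.6416
ρ = 0.144 / √(4.96·1.6416) ≈ 0.050

0.050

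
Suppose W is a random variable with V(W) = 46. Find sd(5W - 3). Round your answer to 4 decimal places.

33.9116

V(5W - 3) = (5)²·46 = 1150
sd(5W - 3) = √1150 ≈ 33.9116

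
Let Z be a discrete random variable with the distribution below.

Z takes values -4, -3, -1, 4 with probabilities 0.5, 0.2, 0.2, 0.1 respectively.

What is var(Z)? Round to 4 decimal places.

E[Z] = (-4)(0.5) + (-3)(0.2) + (-1)(0.2) + (4)(0.1) = -2.4
E[Z²] = (-4)²(0.5) + (-3)²(0.2) + (-1)²(0.2) + (4)²(0.1) = 11.6
var(Z) = E[Z²] − (E[Z])² = 11.6 − (-2.4)² = 5.84

5.8400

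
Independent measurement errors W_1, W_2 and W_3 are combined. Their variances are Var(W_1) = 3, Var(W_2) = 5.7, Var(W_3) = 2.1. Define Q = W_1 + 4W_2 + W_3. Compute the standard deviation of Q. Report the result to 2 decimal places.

By independence, Var(Q) = (1)²Var(W_1) + (4)²Var(W_2) + (1)²Var(W_3)
= (1)²·3 + (4)²·5.7 + (1)²·2.1 = 96.3
SD(Q) = √96.3 ≈ 9.81

9.81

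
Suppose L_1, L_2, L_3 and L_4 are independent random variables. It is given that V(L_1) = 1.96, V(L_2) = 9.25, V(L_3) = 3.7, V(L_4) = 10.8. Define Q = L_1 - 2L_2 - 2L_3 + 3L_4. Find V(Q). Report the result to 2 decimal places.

150.96

By independence, V(Q) = (1)²V(L_1) + (-2)²V(L_2) + (-2)²V(L_3) + (3)²V(L_4)
= (1)²·1.96 + (-2)²·9.25 + (-2)²·3.7 + (3)²·10.8 = 150.96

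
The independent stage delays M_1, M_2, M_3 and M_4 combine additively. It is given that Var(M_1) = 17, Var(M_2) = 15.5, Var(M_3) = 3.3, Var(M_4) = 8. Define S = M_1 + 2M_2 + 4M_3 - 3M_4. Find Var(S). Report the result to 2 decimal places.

203.80

By independence, Var(S) = (1)²Var(M_1) + (2)²Var(M_2) + (4)²Var(M_3) + (-3)²Var(M_4)
= (1)²·17 + (2)²·15.5 + (4)²·3.3 + (-3)²·8 = 203.8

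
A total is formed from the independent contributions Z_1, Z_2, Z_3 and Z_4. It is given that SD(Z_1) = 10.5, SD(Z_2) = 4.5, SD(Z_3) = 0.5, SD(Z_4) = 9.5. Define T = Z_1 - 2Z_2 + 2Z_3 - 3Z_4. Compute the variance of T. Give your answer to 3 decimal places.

1004.500

Var(Z_1) = 110.25, Var(Z_2) = 20.25, Var(Z_3) = 0.25, Var(Z_4) = 90.25
By independence, Var(T) = (1)²Var(Z_1) + (-2)²Var(Z_2) + (2)²Var(Z_3) + (-3)²Var(Z_4)
= (1)²·110.25 + (-2)²·20.25 + (2)²·0.25 + (-3)²·90.25 = 1004.5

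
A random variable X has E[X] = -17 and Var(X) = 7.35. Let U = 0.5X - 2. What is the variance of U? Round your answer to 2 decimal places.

1.84

Var(0.5X - 2) = (0.5)²·Var(X) = 0.25·7.35 = 1.8375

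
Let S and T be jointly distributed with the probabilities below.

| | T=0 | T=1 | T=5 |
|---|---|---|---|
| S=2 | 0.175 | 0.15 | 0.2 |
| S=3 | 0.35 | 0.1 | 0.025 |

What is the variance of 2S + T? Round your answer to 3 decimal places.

E[S] = 2.475,  E[T] = 1.375,  E[ST] = 2.975
var(S) = 6.375 − (2.475)² = 0.249375;  var(T) = 5.875 − (1.375)² = 3.984375
Cov(S,T) = 2.975 − (2.475)(1.375) = -0.428125
var(2S + T) = (2)²·0.249375 + (1)²·3.984375 + 2·(2)·(1)·-0.428125 = 3.269375

3.269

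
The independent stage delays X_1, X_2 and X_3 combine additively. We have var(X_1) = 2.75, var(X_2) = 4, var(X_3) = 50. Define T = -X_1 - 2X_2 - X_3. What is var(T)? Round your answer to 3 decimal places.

68.750

By independence, var(T) = (-1)²var(X_1) + (-2)²var(X_2) + (-1)²var(X_3)
= (-1)²·2.75 + (-2)²·4 + (-1)²·50 = 68.75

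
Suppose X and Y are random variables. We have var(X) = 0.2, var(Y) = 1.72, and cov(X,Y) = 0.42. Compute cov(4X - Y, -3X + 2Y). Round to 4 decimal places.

cov(4X - Y, -3X + 2Y) = (4)(-3)var(X) + (-1)(2)var(Y) + [(4)(2) + (-1)(-3)]cov(X,Y)
= -12·0.2 + -2·1.72 + 11·0.42 = -1.22

-1.2200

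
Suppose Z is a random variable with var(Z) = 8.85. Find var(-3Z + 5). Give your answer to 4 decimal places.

79.6500

var(-3Z + 5) = (-3)²·var(Z) = 9·8.85 = 79.65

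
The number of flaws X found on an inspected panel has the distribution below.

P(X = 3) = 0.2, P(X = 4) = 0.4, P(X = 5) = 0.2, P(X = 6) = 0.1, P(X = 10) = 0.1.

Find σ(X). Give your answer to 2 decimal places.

1.94

E[X] = (3)(0.2) + (4)(0.4) + (5)(0.2) + (6)(0.1) + (10)(0.1) = 4.8
E[X²] = (3)²(0.2) + (4)²(0.4) + (5)²(0.2) + (6)²(0.1) + (10)²(0.1) = 26.8
var(X) = E[X²] − (E[X])² = 26.8 − (4.8)² = 3.76
σ(X) = √3.76 ≈ 1.94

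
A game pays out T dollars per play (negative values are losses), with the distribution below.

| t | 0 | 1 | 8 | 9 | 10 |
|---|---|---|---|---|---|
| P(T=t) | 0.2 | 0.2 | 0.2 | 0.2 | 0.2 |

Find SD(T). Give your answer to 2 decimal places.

E[T] = (0)(0.2) + (1)(0.2) + (8)(0.2) + (9)(0.2) + (10)(0.2) = 5.6
E[T²] = (0)²(0.2) + (1)²(0.2) + (8)²(0.2) + (9)²(0.2) + (10)²(0.2) = 49.2
Var(T) = E[T²] − (E[T])² = 49.2 − (5.6)² = 17.84
SD(T) = √17.84 ≈ 4.22

4.22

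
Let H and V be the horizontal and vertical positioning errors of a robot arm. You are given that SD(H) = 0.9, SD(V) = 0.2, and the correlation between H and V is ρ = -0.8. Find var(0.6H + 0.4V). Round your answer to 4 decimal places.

var(H) = (0.9)² = 0.81;  var(V) = (0.2)² = 0.04
Cov(H,V) = ρ·SD(H)·SD(V) = -0.8·0.9·0.2 = -0.144
var(0.6H + 0.4V) = (0.6)²·var(H) + (0.4)²·var(V) + 2·(0.6)·(0.4)·Cov(H,V)
= 0.36·0.81 + 0.16·0.04 + 0.48·-0.144 = 0.22888

0.2289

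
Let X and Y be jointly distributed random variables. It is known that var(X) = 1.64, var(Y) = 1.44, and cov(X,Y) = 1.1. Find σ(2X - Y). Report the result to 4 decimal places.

var(2X - Y) = (2)²·var(X) + (-1)²·var(Y) + 2·(2)·(-1)·cov(X,Y)
= 4·1.64 + 1·1.44 + -4·1.1 = 3.6
σ(2X - Y) = √3.6 ≈ 1.8974

1.8974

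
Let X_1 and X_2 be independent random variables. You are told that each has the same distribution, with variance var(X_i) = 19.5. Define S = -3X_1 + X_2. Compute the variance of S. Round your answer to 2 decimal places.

195.00

By independence, var(S) = (-3)²var(X_1) + (1)²var(X_2)
= (-3)²·19.5 + (1)²·19.5 = 195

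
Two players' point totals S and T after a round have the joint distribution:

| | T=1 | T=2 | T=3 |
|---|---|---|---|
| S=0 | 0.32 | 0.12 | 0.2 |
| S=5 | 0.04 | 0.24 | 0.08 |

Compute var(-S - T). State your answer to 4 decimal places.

7.0816

E[S] = 1.8,  E[T] = 1.92,  E[ST] = 3.8
var(S) = 9 − (1.8)² = 5.76;  var(T) = 4.32 − (1.92)² = 0.6336
Cov(S,T) = 3.8 − (1.8)(1.92) = 0.344
var(-S - T) = (-1)²·5.76 + (-1)²·0.6336 + 2·(-1)·(-1)·0.344 = 7.0816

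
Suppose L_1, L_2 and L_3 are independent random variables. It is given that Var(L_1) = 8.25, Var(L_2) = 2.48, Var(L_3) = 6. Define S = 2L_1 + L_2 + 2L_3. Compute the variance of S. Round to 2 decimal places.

By independence, Var(S) = (2)²Var(L_1) + (1)²Var(L_2) + (2)²Var(L_3)
= (2)²·8.25 + (1)²·2.48 + (2)²·6 = 59.48

59.48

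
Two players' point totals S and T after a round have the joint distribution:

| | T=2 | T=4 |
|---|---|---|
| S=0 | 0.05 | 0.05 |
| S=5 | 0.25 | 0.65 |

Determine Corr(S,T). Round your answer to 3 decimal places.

E[S] = 4.5,  E[T] = 3.4
E[ST] = 15.5
Cov(S,T) = E[ST] − E[S]E[T] = 15.5 − (4.5)(3.4) = 0.2
Var(S) = 2.25,  Var(T) = 0.84
ρ = 0.2 / √(2.25·0.84) ≈ 0.145

0.145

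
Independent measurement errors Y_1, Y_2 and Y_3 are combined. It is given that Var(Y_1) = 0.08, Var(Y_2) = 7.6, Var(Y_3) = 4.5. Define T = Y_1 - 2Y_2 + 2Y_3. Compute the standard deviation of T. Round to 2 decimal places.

6.96

By independence, Var(T) = (1)²Var(Y_1) + (-2)²Var(Y_2) + (2)²Var(Y_3)
= (1)²·0.08 + (-2)²·7.6 + (2)²·4.5 = 48.48
σ(T) = √48.48 ≈ 6.96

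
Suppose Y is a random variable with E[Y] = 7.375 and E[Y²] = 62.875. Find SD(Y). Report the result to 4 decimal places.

2.9128

var(Y) = 62.875 − (7.375)² = 8.484375
SD(Y) = √8.484375 ≈ 2.9128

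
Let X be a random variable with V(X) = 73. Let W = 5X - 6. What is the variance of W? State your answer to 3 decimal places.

V(5X - 6) = (5)²·V(X) = 25·73 = 1825

1825.000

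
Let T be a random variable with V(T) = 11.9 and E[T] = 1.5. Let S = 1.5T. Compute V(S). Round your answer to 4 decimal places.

26.7750

V(1.5T) = (1.5)²·V(T) = 2.25·11.9 = 26.775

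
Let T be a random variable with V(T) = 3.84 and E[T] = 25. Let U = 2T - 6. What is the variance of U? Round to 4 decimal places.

V(2T - 6) = (2)²·V(T) = 4·3.84 = 15.36

15.3600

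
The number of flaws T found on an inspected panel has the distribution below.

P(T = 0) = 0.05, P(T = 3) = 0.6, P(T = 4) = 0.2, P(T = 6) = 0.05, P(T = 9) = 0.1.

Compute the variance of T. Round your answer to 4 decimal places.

E[T] = (0)(0.05) + (3)(0.6) + (4)(0.2) + (6)(0.05) + (9)(0.1) = 3.8
E[T²] = (0)²(0.05) + (3)²(0.6) + (4)²(0.2) + (6)²(0.05) + (9)²(0.1) = 18.5
V(T) = E[T²] − (E[T])² = 18.5 − (3.8)² = 4.06

4.0600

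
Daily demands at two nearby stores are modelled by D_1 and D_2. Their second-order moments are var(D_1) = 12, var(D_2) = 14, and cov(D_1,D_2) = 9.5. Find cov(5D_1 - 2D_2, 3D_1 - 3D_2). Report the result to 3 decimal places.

cov(5D_1 - 2D_2, 3D_1 - 3D_2) = (5)(3)var(D_1) + (-2)(-3)var(D_2) + [(5)(-3) + (-2)(3)]cov(D_1,D_2)
= 15·12 + 6·14 + -21·9.5 = 64.5

64.500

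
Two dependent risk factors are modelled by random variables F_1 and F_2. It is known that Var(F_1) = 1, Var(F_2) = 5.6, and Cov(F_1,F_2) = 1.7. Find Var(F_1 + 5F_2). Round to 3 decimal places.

158.000

Var(F_1 + 5F_2) = (1)²·Var(F_1) + (5)²·Var(F_2) + 2·(1)·(5)·Cov(F_1,F_2)
= 1·1 + 25·5.6 + 10·1.7 = 158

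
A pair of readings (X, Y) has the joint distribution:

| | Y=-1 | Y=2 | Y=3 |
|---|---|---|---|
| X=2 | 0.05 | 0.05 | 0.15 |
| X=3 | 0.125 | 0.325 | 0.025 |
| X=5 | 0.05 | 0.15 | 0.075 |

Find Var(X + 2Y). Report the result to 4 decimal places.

9.5475

E[X] = 3.3,  E[Y] = 1.575,  E[XY] = 5.175
Var(X) = 12.15 − (3.3)² = 1.26;  Var(Y) = 4.575 − (1.575)² = 2.094375
Cov(X,Y) = 5.175 − (3.3)(1.575) = -0.0225
Var(X + 2Y) = (1)²·1.26 + (2)²·2.094375 + 2·(1)·(2)·-0.0225 = 9.5475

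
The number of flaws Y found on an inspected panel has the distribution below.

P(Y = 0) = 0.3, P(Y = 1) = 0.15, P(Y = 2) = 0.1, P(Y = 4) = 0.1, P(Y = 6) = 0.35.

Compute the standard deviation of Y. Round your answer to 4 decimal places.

2.5744

E[Y] = (0)(0.3) + (1)(0.15) + (2)(0.1) + (4)(0.1) + (6)(0.35) = 2.85
E[Y²] = (0)²(0.3) + (1)²(0.15) + (2)²(0.1) + (4)²(0.1) + (6)²(0.35) = 14.75
var(Y) = E[Y²] − (E[Y])² = 14.75 − (2.85)² = 6.6275
SD(Y) = √6.6275 ≈ 2.5744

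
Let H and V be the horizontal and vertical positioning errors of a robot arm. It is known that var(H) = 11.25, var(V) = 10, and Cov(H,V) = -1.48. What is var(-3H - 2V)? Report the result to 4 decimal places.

var(-3H - 2V) = (-3)²·var(H) + (-2)²·var(V) + 2·(-3)·(-2)·Cov(H,V)
= 9·11.25 + 4·10 + 12·-1.48 = 123.49

123.4900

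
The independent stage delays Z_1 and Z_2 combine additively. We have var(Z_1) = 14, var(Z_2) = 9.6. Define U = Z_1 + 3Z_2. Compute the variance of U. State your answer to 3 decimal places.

By independence, var(U) = (1)²var(Z_1) + (3)²var(Z_2)
= (1)²·14 + (3)²·9.6 = 100.4

100.400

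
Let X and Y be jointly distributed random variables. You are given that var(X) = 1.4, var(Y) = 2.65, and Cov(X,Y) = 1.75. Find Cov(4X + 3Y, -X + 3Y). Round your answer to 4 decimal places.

34.0000

Cov(4X + 3Y, -X + 3Y) = (4)(-1)var(X) + (3)(3)var(Y) + [(4)(3) + (3)(-1)]Cov(X,Y)
= -4·1.4 + 9·2.65 + 9·1.75 = 34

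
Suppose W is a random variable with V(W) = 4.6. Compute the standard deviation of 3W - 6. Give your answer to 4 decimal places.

6.4343

V(3W - 6) = (3)²·4.6 = 41.4
sd(3W - 6) = √41.4 ≈ 6.4343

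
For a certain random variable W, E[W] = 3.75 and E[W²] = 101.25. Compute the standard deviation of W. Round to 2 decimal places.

var(W) = 101.25 − (3.75)² = 87.1875
SD(W) = √87.1875 ≈ 9.34

9.34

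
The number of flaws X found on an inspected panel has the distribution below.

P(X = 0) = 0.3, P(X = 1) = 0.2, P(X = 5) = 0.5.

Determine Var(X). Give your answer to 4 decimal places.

5.4100

E[X] = (0)(0.3) + (1)(0.2) + (5)(0.5) = 2.7
E[X²] = (0)²(0.3) + (1)²(0.2) + (5)²(0.5) = 12.7
Var(X) = E[X²] − (E[X])² = 12.7 − (2.7)² = 5.41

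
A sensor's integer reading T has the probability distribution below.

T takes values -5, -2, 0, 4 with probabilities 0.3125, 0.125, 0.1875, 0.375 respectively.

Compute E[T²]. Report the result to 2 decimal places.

14.31

E[T²] = (-5)²(0.3125) + (-2)²(0.125) + (0)²(0.1875) + (4)²(0.375) = 14.3125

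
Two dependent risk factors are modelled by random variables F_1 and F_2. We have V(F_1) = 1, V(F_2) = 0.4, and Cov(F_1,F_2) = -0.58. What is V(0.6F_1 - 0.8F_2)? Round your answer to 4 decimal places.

V(0.6F_1 - 0.8F_2) = (0.6)²·V(F_1) + (-0.8)²·V(F_2) + 2·(0.6)·(-0.8)·Cov(F_1,F_2)
= 0.36·1 + 0.64·0.4 + -0.96·-0.58 = 1.1728

1.1728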